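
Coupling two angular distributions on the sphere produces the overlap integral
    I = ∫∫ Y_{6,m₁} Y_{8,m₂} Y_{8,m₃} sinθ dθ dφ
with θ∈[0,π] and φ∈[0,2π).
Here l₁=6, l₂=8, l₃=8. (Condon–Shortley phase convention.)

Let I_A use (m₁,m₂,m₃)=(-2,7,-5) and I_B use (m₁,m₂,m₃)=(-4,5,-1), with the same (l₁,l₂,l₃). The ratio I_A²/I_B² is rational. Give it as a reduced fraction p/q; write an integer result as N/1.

26/33

Shared (l₁,l₂,l₃)=(6,8,8): N and (l;000)² cancel in I_A²/I_B².
A: Δ = 6!·6!·10!/23! = 1/13742520792; Racah Σ t=5..6: t=5:−1/15676416000 t=6:+1/12541132800 = 1/62705664000; ⇒ 3j(6 8 8; -2 7 -5)² = 13/14858, sgn -1
B: Δ = 6!·6!·10!/23! = 1/13742520792; Racah Σ t=4..6: t=4:+1/12541132800 t=5:−1/1161216000 t=6:+1/1045094400 = 11/62705664000; ⇒ 3j(6 8 8; -4 5 -1)² = 33/29716, sgn -1
I_A²/I_B² = (13/14858)/(33/29716) = 26/33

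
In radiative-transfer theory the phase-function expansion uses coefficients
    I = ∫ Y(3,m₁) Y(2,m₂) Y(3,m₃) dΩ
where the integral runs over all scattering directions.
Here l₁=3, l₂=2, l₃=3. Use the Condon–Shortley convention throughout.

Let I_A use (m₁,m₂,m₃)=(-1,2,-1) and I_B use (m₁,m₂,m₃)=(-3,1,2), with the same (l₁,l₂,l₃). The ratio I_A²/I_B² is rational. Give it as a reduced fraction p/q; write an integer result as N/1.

Same 3,2,3: normalisation and zero-m 3j drop out of the ratio.
A: Δ: 2! 4! 2! / 9! → 1/3780; sum: t=2:+1/16 = 1/16; 3j²(3 2 3; -1 2 -1) = Δ·Π!·Σ² = 2/35  (sign +1)
B: Δ: 2! 4! 2! / 9! → 1/3780; sum: t=2:+1/48 = 1/48; 3j²(3 2 3; -3 1 2) = Δ·Π!·Σ² = 5/84  (sign -1)
I_A²/I_B² = (2/35)/(5/84) = 24/25

24/25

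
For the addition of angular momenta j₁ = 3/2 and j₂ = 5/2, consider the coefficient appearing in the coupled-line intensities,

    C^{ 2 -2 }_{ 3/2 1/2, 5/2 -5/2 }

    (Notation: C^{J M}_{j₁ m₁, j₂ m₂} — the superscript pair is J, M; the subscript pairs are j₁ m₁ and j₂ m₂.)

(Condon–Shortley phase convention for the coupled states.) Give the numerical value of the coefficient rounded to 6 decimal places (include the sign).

+√(10/21) = +0.690066

triangle: 2!*1!*3!/7! = 12/5040
(j±m)!: 2!*1!*0!*5!*0!*4! = 5760
prefactor² = (2J+1)*Δ*N² = 480/7
  k=0: +1/(0!*2!*1!*0!*0!*3!) = 1/12
Σ = 1/12  ⇒  CG² = 480/7*(1/12)² = 10/21
CG = +√(10/21) = +0.690066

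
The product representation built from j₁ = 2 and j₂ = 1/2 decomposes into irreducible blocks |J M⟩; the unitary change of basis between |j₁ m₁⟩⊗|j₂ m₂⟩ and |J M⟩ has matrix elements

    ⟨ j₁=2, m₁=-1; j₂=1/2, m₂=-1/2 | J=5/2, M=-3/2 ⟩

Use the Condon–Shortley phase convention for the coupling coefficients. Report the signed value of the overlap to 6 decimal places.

+√(4/5) ≈ +0.894427

√[6·0!4!1!/6! · 1!3!0!1!1!4!] = √(144/5)
  +(−1)^0/∏(0,0,3,0,1,1)! = 1/6  (running 1/6)
⟨..|..⟩ = √(144/5)·(1/6) = +0.894427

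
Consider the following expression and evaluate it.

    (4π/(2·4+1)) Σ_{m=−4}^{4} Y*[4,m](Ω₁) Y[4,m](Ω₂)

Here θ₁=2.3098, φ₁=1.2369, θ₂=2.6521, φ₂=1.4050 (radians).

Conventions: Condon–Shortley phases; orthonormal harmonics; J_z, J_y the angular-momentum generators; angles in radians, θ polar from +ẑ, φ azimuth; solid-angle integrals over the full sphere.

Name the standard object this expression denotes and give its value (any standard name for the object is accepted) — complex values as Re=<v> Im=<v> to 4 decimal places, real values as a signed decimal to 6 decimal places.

This sum is the spherical-harmonic addition theorem: it equals the Legendre polynomial P_l(cos γ) of the angle γ between the two directions.
Summing Y*_{l m}(θ₁,φ₁)·Y_{l m}(θ₂,φ₂) over m ∈ [−4, 4]; prefactor 4π/(2·4+1) = 1.396263:
  m=-4: (0.030782, -0.128448) × (0.017043, 0.013314) = (0.002235, -0.001779)  (running Σ = (0.002235, -0.001779))
  m=-3: (0.286781, 0.183457) × (0.054786, -0.100910) = (0.034224, -0.018888)  (running Σ = (0.036459, -0.020668))
  m=-2: (-0.312216, 0.246234) × (-0.311337, -0.107195) = (0.123599, -0.043194)  (running Σ = (0.160058, -0.063861))
  m=-1: (-0.013562, -0.039097) × (-0.079460, 0.474866) = (0.019644, -0.003334)  (running Σ = (0.179702, -0.067195))
  m=0: (-0.360361, -0.000000) × (0.091798, 0.000000) = (-0.033081, -0.000000)  (running Σ = (0.146621, -0.067195))
  m=1: (0.013562, -0.039097) × (0.079460, 0.474866) = (0.019644, 0.003334)  (running Σ = (0.166265, -0.063861))
  m=2: (-0.312216, -0.246234) × (-0.311337, 0.107195) = (0.123599, 0.043194)  (running Σ = (0.289865, -0.020668))
  m=3: (-0.286781, 0.183457) × (-0.054786, -0.100910) = (0.034224, 0.018888)  (running Σ = (0.324089, -0.001779))
  m=4: (0.030782, 0.128448) × (0.017043, -0.013314) = (0.002235, 0.001779)  (running Σ = (0.326324, 0.000000))
Accumulated sum (0.326324, 0.000000); after 4π/(2l+1) scaling, (0.455634, 0.000000) ⇒ P_4 = 0.455634

Legendre polynomial (addition theorem), +0.455634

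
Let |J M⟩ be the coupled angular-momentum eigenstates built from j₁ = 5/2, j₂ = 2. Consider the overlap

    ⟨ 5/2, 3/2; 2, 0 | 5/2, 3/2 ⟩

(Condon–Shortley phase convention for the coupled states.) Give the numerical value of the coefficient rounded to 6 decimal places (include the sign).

triangle: 2!*3!*2!/8! = 24/40320
(j±m)!: 4!*1!*2!*2!*4!*1! = 2304
prefactor² = (2J+1)*Δ*N² = 288/35
  k=0: +1/(0!*2!*1!*2!*2!*0!) = 1/8
  k=1: −1/(1!*1!*0!*1!*3!*1!) = -1/6
Σ = -1/24  ⇒  CG² = 288/35*(-1/24)² = 1/70
CG = −√(1/70) = -0.119523

-0.119523  (= −√(1/70))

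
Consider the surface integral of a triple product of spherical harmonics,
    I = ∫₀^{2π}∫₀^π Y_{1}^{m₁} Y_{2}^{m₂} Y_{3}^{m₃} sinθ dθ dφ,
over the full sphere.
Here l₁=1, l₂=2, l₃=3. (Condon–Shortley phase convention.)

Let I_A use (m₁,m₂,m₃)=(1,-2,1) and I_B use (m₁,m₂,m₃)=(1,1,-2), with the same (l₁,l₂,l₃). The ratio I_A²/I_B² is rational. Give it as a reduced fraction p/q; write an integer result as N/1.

1/10

Same 1,2,3: normalisation and zero-m 3j drop out of the ratio.
A: Δ: 0! 2! 4! / 7! → 1/105; sum: t=0:+1/48 = 1/48; 3j²(1 2 3; 1 -2 1) = Δ·Π!·Σ² = 1/105  (sign +1)
B: Δ: 0! 2! 4! / 7! → 1/105; sum: t=0:+1/12 = 1/12; 3j²(1 2 3; 1 1 -2) = Δ·Π!·Σ² = 2/21  (sign -1)
I_A²/I_B² = (1/105)/(2/21) = 1/10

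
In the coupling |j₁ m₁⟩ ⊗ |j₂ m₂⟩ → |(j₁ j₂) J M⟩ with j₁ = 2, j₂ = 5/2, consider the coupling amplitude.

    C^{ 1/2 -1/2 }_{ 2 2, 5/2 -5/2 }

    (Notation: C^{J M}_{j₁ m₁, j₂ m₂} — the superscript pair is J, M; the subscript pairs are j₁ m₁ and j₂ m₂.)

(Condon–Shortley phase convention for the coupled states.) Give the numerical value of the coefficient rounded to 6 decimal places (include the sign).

√[2·4!0!1!/6! · 4!0!0!5!0!1!] = √(192)
  +(−1)^0/∏(0,4,0,0,0,1)! = 1/24  (running 1/24)
⟨..|..⟩ = √(192)·(1/24) = +0.577350

+0.577350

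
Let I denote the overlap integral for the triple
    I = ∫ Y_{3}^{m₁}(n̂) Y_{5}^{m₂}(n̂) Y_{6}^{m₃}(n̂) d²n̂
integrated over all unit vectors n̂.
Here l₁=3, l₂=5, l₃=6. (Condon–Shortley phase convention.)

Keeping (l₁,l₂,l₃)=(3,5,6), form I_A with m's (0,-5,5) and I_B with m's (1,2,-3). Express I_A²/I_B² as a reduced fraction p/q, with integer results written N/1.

Shared (l₁,l₂,l₃)=(3,5,6): N and (l;000)² cancel in I_A²/I_B².
A: Δ = 2!·4!·8!/15! = 1/675675; Racah Σ t=0..0: t=0:+1/483840 = 1/483840; ⇒ 3j(3 5 6; 0 -5 5)² = 3/91, sgn -1
B: Δ = 2!·4!·8!/15! = 1/675675; Racah Σ t=0..2: t=0:+1/40320 t=1:−1/8640 t=2:+1/34560 = -1/16128; ⇒ 3j(3 5 6; 1 2 -3)² = 18/1001, sgn +1
I_A²/I_B² = (3/91)/(18/1001) = 11/6

11/6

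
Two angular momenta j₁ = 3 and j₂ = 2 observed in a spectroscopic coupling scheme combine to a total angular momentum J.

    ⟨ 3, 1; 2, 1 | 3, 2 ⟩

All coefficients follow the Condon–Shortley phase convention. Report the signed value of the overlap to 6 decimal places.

-0.500000  (= −√(1/4))

triangle: 2!*4!*2!/9! = 96/362880
(j±m)!: 4!*2!*3!*1!*5!*1! = 34560
prefactor² = (2J+1)*Δ*N² = 64
  k=1: −1/(1!*1!*1!*2!*3!*0!) = -1/12
  k=2: +1/(2!*0!*0!*1!*4!*1!) = 1/48
Σ = -1/16  ⇒  CG² = 64*(-1/16)² = 1/4
CG = −√(1/4) = -0.500000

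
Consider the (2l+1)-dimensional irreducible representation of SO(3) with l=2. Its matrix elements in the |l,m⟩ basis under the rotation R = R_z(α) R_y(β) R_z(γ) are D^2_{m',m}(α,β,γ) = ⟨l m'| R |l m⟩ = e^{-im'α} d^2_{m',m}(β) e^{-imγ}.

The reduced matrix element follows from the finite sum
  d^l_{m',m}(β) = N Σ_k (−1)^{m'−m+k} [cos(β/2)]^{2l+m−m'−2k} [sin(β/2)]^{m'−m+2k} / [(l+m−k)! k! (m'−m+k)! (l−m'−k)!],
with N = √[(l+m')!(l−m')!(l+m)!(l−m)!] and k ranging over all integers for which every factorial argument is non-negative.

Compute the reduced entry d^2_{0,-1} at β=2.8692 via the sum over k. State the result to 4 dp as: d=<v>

d=0.3174

d^2_{0,-1}(β=2.8692) via the finite sum:
With c≡cos(β/2)=0.135776 and s≡sin(β/2)=0.990740, N=[2·2·1·6]^{1/2}=4.898979
Admissible k: 0..1 (factorial args all ≥0)
  k=0: (−1)^1·4.8990/(2)·0.1358^3·0.9907^1 = -0.006074
  k=1: (−1)^2·4.8990/(2)·0.1358^1·0.9907^3 = +0.323427
d^2_{0,-1}(2.8692) = -0.006074 +0.323427 = +0.317353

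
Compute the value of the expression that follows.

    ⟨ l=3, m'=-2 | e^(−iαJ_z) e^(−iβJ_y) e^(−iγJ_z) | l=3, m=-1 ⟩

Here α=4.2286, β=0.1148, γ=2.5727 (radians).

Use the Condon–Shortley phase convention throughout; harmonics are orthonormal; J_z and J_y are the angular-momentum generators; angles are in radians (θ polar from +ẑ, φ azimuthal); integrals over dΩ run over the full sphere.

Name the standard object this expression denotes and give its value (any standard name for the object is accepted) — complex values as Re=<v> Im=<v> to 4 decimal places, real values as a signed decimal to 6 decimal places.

Wigner D-matrix element, Re=0.0061 Im=-0.1786

This is a Wigner D-matrix element — the rotation-matrix element ⟨l m'| R(α,β,γ) |l m⟩ in the angular-momentum basis.
Split into d^3_{-2,-1}(β=0.1148) × two z-phases.
With c≡cos(β/2)=0.998353 and s≡sin(β/2)=0.057368, N=[1·120·2·24]^{1/2}=75.894664
k: max(0,(-1)−(-2))=1 … min(3+(-1),3−(-2))=2
  k=1: (−1)^0·75.8947/(24)·0.9984^5·0.0574^1 = +0.179926
  k=2: (−1)^1·75.8947/(12)·0.9984^3·0.0574^3 = -0.001188
d^3_{-2,-1}(0.1148) = +0.179926 -0.001188 = +0.178738
Attach z-rotation phases: D = e^{-i(-2)(4.2286)}·(+0.178738)·e^{-i(-1)(2.5727)} = +0.006134-0.178633i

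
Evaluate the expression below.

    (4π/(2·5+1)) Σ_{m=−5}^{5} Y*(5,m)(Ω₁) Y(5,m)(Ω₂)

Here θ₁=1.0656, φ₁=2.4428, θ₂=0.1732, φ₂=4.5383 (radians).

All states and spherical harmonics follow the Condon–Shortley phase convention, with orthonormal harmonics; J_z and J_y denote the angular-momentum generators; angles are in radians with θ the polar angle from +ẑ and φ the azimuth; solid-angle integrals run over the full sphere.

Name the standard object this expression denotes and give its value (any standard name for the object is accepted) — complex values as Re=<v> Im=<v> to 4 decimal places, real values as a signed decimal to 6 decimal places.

This sum is the spherical-harmonic addition theorem: it equals the Legendre polynomial P_l(cos γ) of the angle γ between the two directions.
Expand P_5 via completeness: Σ_{m} conj(Y_{5,m}) at Ω₁ times Y_{5,m} at Ω₂ —
  [-5]  conj(Y_{5,-5})(Ω₁) = 0.22353 - 0.08220j ; Y_{5,-5}(Ω₂) = -0.00005 + 0.00005j ; Δ = -0.00001 + 0.00001j
  [-4]  conj(Y_{5,-4})(Ω₁) = -0.39180 - 0.14143j ; Y_{5,-4}(Ω₂) = 0.00098 + 0.00082j ; Δ = -0.00027 - 0.00046j
  [-3]  conj(Y_{5,-3})(Ω₁) = 0.12888 + 0.22221j ; Y_{5,-3}(Ω₂) = 0.00683 - 0.01187j ; Δ = 0.00352 - 0.00001j
  [-2]  conj(Y_{5,-2})(Ω₁) = -0.03218 + 0.18394j ; Y_{5,-2}(Ω₂) = -0.08906 - 0.03233j ; Δ = 0.00881 - 0.01534j
  [-1]  conj(Y_{5,-1})(Ω₁) = 0.24186 - 0.20321j ; Y_{5,-1}(Ω₂) = -0.06871 + 0.39069j ; Δ = 0.06278 + 0.10845j
  [+0]  conj(Y_{5,0})(Ω₁) = 0.11660 + 0.00000j ; Y_{5,0}(Ω₂) = 0.73641 + 0.00000j ; Δ = 0.08587 + 0.00000j
  [+1]  conj(Y_{5,1})(Ω₁) = -0.24186 - 0.20321j ; Y_{5,1}(Ω₂) = 0.06871 + 0.39069j ; Δ = 0.06278 - 0.10845j
  [+2]  conj(Y_{5,2})(Ω₁) = -0.03218 - 0.18394j ; Y_{5,2}(Ω₂) = -0.08906 + 0.03233j ; Δ = 0.00881 + 0.01534j
  [+3]  conj(Y_{5,3})(Ω₁) = -0.12888 + 0.22221j ; Y_{5,3}(Ω₂) = -0.00683 - 0.01187j ; Δ = 0.00352 + 0.00001j
  [+4]  conj(Y_{5,4})(Ω₁) = -0.39180 + 0.14143j ; Y_{5,4}(Ω₂) = 0.00098 - 0.00082j ; Δ = -0.00027 + 0.00046j
  [+5]  conj(Y_{5,5})(Ω₁) = -0.22353 - 0.08220j ; Y_{5,5}(Ω₂) = 0.00005 + 0.00005j ; Δ = -0.00001 - 0.00001j
Σ over m = 0.23553 + 0.00000j; ×(4π/11) → 0.26906 + 0.00000j. Real part: 0.269065

Legendre polynomial (addition theorem), +0.269065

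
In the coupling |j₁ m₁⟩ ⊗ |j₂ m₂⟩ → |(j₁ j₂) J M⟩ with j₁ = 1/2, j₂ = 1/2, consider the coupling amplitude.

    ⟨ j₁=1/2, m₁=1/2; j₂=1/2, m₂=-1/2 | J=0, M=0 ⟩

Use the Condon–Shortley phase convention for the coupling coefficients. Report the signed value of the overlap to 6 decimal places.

+√(1/2) ≈ +0.707107

j₁+j₂−J=1  J+j₁−j₂=0  J−j₁+j₂=0  j₁+j₂+J+1=2
(j₁±m₁, j₂±m₂, J±M) = (1,0,0,1,0,0)
P² = 1/2
sum k=0..0:
  [0] +1/1 = 1
S = 1
C² = P²·S² = 1/2 ; C = +0.707107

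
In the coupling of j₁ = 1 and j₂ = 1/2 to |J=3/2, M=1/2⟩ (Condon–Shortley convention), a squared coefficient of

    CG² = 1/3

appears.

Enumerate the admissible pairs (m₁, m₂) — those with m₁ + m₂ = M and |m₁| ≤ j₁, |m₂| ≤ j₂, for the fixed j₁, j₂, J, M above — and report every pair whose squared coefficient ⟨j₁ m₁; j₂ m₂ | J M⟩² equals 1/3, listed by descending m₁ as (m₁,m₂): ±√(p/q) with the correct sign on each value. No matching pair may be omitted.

(1,-1/2): +√(1/3)

Admissible pairs with m₁+m₂ = M = 1/2: (0,1/2), (1,-1/2)
  (m₁,m₂)=(1,-1/2): CG² = 1/3, CG = +√(1/3)   ← matches the target
  (m₁,m₂)=(0,1/2): CG² = 2/3, CG = +√(2/3)
Pairs with CG² = 1/3: (1,-1/2): +√(1/3)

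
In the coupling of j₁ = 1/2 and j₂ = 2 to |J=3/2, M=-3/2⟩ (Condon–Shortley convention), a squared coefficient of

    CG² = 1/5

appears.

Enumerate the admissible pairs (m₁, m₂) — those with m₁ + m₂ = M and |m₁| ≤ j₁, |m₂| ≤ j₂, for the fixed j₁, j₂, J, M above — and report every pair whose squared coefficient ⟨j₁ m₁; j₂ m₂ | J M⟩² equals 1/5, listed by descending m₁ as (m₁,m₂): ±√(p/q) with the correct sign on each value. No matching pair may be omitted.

Admissible pairs with m₁+m₂ = M = -3/2: (-1/2,-1), (1/2,-2)
  (m₁,m₂)=(1/2,-2): CG² = 4/5, CG = +√(4/5)
  (m₁,m₂)=(-1/2,-1): CG² = 1/5, CG = −√(1/5)   ← matches the target
Pairs with CG² = 1/5: (-1/2,-1): −√(1/5)

(-1/2,-1): −√(1/5)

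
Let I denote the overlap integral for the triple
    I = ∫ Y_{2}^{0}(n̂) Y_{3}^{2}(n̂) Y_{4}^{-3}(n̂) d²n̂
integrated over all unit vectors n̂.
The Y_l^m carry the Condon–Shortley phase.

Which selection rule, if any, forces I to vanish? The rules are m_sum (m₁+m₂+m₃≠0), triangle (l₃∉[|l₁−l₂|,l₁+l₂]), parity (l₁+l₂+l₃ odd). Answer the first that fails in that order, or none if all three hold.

azimuthal sum: 0 + 2 − 3 = -1  ✗
1 ≤ 4 ≤ 5 (triangle on l)
L = 2 + 3 + 4 = 9 (odd)

m_sum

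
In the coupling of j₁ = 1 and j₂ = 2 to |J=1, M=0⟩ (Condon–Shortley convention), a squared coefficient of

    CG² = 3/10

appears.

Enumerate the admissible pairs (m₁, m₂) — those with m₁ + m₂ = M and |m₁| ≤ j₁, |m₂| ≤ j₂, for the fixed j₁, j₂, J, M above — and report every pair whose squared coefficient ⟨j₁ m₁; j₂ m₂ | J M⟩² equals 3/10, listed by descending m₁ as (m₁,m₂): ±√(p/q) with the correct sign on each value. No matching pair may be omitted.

(1,-1): +√(3/10); (-1,1): +√(3/10)

Admissible pairs with m₁+m₂ = M = 0: (-1,1), (0,0), (1,-1)
  (m₁,m₂)=(1,-1): CG² = 3/10, CG = +√(3/10)   ← matches the target
  (m₁,m₂)=(0,0): CG² = 2/5, CG = −√(2/5)
  (m₁,m₂)=(-1,1): CG² = 3/10, CG = +√(3/10)   ← matches the target
Pairs with CG² = 3/10: (1,-1): +√(3/10); (-1,1): +√(3/10)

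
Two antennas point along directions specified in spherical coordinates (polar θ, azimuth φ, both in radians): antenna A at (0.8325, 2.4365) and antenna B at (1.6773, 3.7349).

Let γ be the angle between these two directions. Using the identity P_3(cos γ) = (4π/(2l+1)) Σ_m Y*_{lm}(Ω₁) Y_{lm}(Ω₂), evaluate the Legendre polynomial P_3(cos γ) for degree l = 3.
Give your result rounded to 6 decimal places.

-0.184433

Summing Y*_{l m}(θ₁,φ₁)·Y_{l m}(θ₂,φ₂) over m ∈ [−3, 3]; prefactor 4π/(2·3+1) = 1.795196:
  m=-3: Y*=(0.087437, 0.144396)  Y=(0.085154, 0.401235)  product (-0.050491, 0.047379)
  m=-2: Y*=(0.060172, -0.371420)  Y=(-0.040258, 0.099582)  product (0.034564, 0.020945)
  m=-1: Y*=(-0.230243, 0.195944)  Y=(0.251376, -0.169517)  product (-0.024662, 0.088285)
  m=+0: Y*=(-0.184642, -0.000000)  Y=(0.116767, 0.000000)  product (-0.021560, -0.000000)
  m=+1: Y*=(0.230243, 0.195944)  Y=(-0.251376, -0.169517)  product (-0.024662, -0.088285)
  m=+2: Y*=(0.060172, 0.371420)  Y=(-0.040258, -0.099582)  product (0.034564, -0.020945)
  m=+3: Y*=(-0.087437, 0.144396)  Y=(-0.085154, 0.401235)  product (-0.050491, -0.047379)
Accumulated sum (-0.102737, 0.000000); after 4π/(2l+1) scaling, (-0.184433, 0.000000) ⇒ P_3 = -0.184433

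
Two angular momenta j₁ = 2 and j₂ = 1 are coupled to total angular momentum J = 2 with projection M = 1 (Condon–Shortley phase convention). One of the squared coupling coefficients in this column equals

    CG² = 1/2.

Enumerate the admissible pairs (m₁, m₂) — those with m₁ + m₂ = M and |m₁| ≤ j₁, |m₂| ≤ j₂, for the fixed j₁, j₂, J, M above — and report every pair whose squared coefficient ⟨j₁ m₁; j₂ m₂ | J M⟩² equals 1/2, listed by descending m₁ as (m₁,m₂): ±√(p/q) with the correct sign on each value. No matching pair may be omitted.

(0,1): −√(1/2)

Admissible pairs with m₁+m₂ = M = 1: (0,1), (1,0), (2,-1)
  (m₁,m₂)=(2,-1): CG² = 1/3, CG = +√(1/3)
  (m₁,m₂)=(1,0): CG² = 1/6, CG = +√(1/6)
  (m₁,m₂)=(0,1): CG² = 1/2, CG = −√(1/2)   ← matches the target
Pairs with CG² = 1/2: (0,1): −√(1/2)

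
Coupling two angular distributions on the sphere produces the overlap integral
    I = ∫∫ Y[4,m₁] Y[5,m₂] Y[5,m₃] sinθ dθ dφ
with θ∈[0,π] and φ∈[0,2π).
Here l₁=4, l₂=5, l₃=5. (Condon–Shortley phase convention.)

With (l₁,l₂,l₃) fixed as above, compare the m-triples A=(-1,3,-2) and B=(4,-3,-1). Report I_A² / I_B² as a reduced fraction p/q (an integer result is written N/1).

Same 4,5,5: normalisation and zero-m 3j drop out of the ratio.
A: Δ: 4! 4! 6! / 15! → 1/3153150; sum: t=2:+1/17280 t=3:−1/2880 t=4:+1/6912 = -1/6912; 3j²(4 5 5; -1 3 -2) = Δ·Π!·Σ² = 5/429  (sign +1)
B: Δ: 4! 4! 6! / 15! → 1/3153150; sum: t=0:+1/27648 = 1/27648; 3j²(4 5 5; 4 -3 -1) = Δ·Π!·Σ² = 10/429  (sign +1)
I_A²/I_B² = (5/429)/(10/429) = 1/2

1/2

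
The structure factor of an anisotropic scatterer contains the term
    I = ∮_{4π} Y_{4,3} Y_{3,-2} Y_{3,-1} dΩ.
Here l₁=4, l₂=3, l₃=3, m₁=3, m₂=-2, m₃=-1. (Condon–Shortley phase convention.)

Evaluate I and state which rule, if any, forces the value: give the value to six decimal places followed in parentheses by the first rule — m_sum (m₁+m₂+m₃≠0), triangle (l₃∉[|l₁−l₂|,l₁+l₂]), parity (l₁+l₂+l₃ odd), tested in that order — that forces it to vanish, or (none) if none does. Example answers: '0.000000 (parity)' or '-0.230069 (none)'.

-0.095955 (none)

Rules hold: Σm=0, L=10 even, 1≤3≤7.
N = 9·7·7 = 441
Δ = 4!·4!·2!/11! = 1/34650
Racah Σ t=1..3: t=1:−1/72 t=2:+1/16 t=3:−1/72 = 5/144
⇒ 3j(4 3 3; 0 0 0)² = 2/77, sgn -1
Racah Σ t=0..1: t=0:+1/144 t=1:−1/288 = 1/288
⇒ 3j(4 3 3; 3 -2 -1)² = 1/99, sgn +1
4πI² = N·(3j₀)²·(3jₘ)² = 14/121
I = -1·√(0.115702/4π) = -0.09595473
No selection rule forces the value: the integral is nonzero (none).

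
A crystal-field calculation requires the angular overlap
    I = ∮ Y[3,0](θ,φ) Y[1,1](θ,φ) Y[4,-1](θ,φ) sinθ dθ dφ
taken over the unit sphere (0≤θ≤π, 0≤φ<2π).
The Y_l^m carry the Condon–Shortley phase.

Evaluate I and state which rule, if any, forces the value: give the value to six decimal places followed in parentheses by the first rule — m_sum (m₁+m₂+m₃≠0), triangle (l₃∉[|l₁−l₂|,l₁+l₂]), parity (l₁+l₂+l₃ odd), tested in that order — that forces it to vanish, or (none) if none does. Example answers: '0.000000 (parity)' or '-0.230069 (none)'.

Rules hold: Σm=0, L=8 even, 2≤4≤4.
N = 7·3·9 = 189
Δ = 0!·6!·2!/9! = 1/252
Racah Σ t=0..0: t=0:+1/36 = 1/36
⇒ 3j(3 1 4; 0 0 0)² = 4/63, sgn +1
Racah Σ t=0..0: t=0:+1/72 = 1/72
⇒ 3j(3 1 4; 0 1 -1)² = 5/126, sgn -1
4πI² = N·(3j₀)²·(3jₘ)² = 10/21
I = -1·√(0.47619/4π) = -0.19466390
No selection rule forces the value: the integral is nonzero (none).

-0.194664 (none)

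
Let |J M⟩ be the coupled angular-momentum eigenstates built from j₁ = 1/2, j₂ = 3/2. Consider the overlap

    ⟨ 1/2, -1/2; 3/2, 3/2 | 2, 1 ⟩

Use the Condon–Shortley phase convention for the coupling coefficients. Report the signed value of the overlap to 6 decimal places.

+0.500000  (= +√(1/4))

√[5·0!1!3!/5! · 0!1!3!0!3!1!] = √(9)
  +(−1)^0/∏(0,0,1,3,0,0)! = 1/6  (running 1/6)
⟨..|..⟩ = √(9)·(1/6) = +0.500000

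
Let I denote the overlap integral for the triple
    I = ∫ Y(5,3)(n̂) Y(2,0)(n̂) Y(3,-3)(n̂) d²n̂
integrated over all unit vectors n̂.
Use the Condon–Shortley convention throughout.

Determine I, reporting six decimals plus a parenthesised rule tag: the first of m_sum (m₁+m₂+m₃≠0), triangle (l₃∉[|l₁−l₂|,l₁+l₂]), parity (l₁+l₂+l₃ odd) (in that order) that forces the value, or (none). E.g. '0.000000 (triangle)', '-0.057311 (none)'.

m-sum 0 ✓  L=10 even ✓  3≤3≤7 ✓
Π(2lᵢ+1) = 11×5×7 = 385
triangle coeff Δ(5,2,3) = 1/2310
Σ_t [2,2]: t=2:+1/144 = 1/144
(3j)²=10/231 [(5 2 3; 0 0 0)], sign=-1
Σ_t [2,2]: t=2:+1/2880 = 1/2880
(3j)²=2/165 [(5 2 3; 3 0 -3)], sign=+1
⇒ 4πI² = 20/99
I = (-1)√(20/99/(4π)) = -0.12679218
No selection rule forces the value: the integral is nonzero (none).

-0.126792 (none)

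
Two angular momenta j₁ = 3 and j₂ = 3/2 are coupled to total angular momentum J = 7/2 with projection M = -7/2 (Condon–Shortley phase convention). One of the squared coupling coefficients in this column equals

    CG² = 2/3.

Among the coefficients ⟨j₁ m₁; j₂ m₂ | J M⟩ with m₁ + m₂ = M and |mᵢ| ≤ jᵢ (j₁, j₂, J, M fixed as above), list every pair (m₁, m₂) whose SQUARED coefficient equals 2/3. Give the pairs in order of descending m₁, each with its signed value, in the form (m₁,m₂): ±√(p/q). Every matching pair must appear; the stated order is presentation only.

(-3,-1/2): −√(2/3)

Admissible pairs with m₁+m₂ = M = -7/2: (-3,-1/2), (-2,-3/2)
  (m₁,m₂)=(-2,-3/2): CG² = 1/3, CG = +√(1/3)
  (m₁,m₂)=(-3,-1/2): CG² = 2/3, CG = −√(2/3)   ← matches the target
Pairs with CG² = 2/3: (-3,-1/2): −√(2/3)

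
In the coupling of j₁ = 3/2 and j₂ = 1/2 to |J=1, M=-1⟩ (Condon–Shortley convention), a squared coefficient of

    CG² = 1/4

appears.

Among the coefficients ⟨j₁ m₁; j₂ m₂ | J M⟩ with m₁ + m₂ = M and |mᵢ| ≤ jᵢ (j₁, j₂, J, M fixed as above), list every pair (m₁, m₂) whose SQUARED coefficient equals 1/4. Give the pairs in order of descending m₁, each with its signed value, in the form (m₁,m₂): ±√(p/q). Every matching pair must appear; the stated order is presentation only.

(-1/2,-1/2): +√(1/4)

Admissible pairs with m₁+m₂ = M = -1: (-3/2,1/2), (-1/2,-1/2)
  (m₁,m₂)=(-1/2,-1/2): CG² = 1/4, CG = +√(1/4)   ← matches the target
  (m₁,m₂)=(-3/2,1/2): CG² = 3/4, CG = −√(3/4)
Pairs with CG² = 1/4: (-1/2,-1/2): +√(1/4)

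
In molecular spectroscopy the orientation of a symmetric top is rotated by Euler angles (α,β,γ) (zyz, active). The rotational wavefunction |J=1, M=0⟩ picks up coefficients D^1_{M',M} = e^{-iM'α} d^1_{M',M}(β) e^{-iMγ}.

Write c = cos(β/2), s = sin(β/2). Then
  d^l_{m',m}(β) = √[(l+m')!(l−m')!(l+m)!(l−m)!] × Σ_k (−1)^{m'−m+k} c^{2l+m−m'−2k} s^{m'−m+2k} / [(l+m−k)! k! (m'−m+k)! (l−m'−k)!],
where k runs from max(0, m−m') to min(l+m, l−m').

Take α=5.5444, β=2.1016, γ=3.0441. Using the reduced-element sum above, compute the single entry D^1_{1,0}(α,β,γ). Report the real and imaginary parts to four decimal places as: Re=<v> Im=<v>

Re=-0.4508 Im=-0.4106

First d^1_{1,0}(β=2.1016), then the phase factors e^{-i(1)α} and e^{-i(0)γ}:
c=cos(2.101600/2)=0.496877, s=sin(2.101600/2)=0.867821; N=√[2·1·1·1]=1.414214
k: max(0,(0)−(1))=0 … min(1+(0),1−(1))=0
  k=0: (−1)^1·1.4142/(1)·0.4969^1·0.8678^1 = -0.609809
d^1_{1,0}(2.1016) = -0.609809
D = (+0.739287+0.673390i)·(-0.609809)·(+1.000000+0.000000i) = -0.450824-0.410640i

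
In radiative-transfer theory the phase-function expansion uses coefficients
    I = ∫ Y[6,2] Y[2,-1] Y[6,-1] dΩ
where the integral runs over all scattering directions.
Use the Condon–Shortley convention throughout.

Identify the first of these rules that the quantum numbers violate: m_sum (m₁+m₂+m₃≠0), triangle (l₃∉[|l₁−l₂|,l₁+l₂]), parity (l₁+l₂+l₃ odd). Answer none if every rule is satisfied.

Σmᵢ = 0  ✓
l₃∈[|l₁−l₂|,l₁+l₂]=[4,8], have l₃=6  ✓
Σlᵢ = 14 ⇒ even  ✓

none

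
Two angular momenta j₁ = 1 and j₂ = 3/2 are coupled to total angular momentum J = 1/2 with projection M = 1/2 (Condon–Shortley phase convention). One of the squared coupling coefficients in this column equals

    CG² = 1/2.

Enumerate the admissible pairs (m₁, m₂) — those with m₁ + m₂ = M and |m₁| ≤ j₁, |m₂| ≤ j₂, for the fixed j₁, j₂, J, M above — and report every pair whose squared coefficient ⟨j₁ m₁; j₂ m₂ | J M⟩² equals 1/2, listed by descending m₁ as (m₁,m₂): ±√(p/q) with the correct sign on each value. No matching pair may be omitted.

(-1,3/2): +√(1/2)

Admissible pairs with m₁+m₂ = M = 1/2: (-1,3/2), (0,1/2), (1,-1/2)
  (m₁,m₂)=(1,-1/2): CG² = 1/6, CG = +√(1/6)
  (m₁,m₂)=(0,1/2): CG² = 1/3, CG = −√(1/3)
  (m₁,m₂)=(-1,3/2): CG² = 1/2, CG = +√(1/2)   ← matches the target
Pairs with CG² = 1/2: (-1,3/2): +√(1/2)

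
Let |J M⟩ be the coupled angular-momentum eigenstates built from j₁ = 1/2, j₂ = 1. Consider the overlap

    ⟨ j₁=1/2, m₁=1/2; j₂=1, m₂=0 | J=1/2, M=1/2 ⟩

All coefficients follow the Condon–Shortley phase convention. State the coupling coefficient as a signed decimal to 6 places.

j₁+j₂−J=1  J+j₁−j₂=0  J−j₁+j₂=1  j₁+j₂+J+1=3
(j₁±m₁, j₂±m₂, J±M) = (1,0,1,1,1,0)
P² = 1/3
sum k=0..0:
  [0] +1/1 = 1
S = 1
C² = P²·S² = 1/3 ; C = +0.577350

+0.577350  (= +√(1/3))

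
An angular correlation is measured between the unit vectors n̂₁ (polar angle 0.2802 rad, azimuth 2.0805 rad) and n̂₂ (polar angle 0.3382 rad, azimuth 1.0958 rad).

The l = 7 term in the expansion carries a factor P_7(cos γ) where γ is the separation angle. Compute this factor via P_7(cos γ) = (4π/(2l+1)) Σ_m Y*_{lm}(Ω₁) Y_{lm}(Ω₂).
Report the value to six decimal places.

Expand P_7 via completeness: Σ_{m} conj(Y_{7,m}) at Ω₁ times Y_{7,m} at Ω₂ —
  term(m=-7) = 0.00000 + 0.00000j   from Y*(Ω₁)=-0.00003 + 0.00006j, Y(Ω₂)=0.00004 - 0.00022j
  term(m=-6) = 0.00000 - 0.00000j   from Y*(Ω₁)=0.00080 - 0.00007j, Y(Ω₂)=0.00226 - 0.00068j
  term(m=-5) = 0.00002 - 0.00010j   from Y*(Ω₁)=-0.00365 - 0.00542j, Y(Ω₂)=0.01082 + 0.01123j
  term(m=-4) = -0.00187 - 0.00191j   from Y*(Ω₁)=-0.01676 + 0.03315j, Y(Ω₂)=-0.02324 + 0.06803j
  term(m=-3) = -0.03420 + 0.00649j   from Y*(Ω₁)=0.14965 - 0.00624j, Y(Ω₂)=-0.22994 + 0.03377j
  term(m=-2) = -0.07788 + 0.18492j   from Y*(Ω₁)=-0.21311 - 0.34651j, Y(Ω₂)=-0.28692 - 0.40122j
  term(m=-1) = 0.18670 + 0.28120j   from Y*(Ω₁)=-0.30512 + 0.54586j, Y(Ω₂)=0.24685 - 0.48001j
  term(m=+0) = -0.01346 + 0.00000j   from Y*(Ω₁)=0.18131 + 0.00000j, Y(Ω₂)=-0.07421 + 0.00000j
  term(m=+1) = 0.18670 - 0.28120j   from Y*(Ω₁)=0.30512 + 0.54586j, Y(Ω₂)=-0.24685 - 0.48001j
  term(m=+2) = -0.07788 - 0.18492j   from Y*(Ω₁)=-0.21311 + 0.34651j, Y(Ω₂)=-0.28692 + 0.40122j
  term(m=+3) = -0.03420 - 0.00649j   from Y*(Ω₁)=-0.14965 - 0.00624j, Y(Ω₂)=0.22994 + 0.03377j
  term(m=+4) = -0.00187 + 0.00191j   from Y*(Ω₁)=-0.01676 - 0.03315j, Y(Ω₂)=-0.02324 - 0.06803j
  term(m=+5) = 0.00002 + 0.00010j   from Y*(Ω₁)=0.00365 - 0.00542j, Y(Ω₂)=-0.01082 + 0.01123j
  term(m=+6) = 0.00000 + 0.00000j   from Y*(Ω₁)=0.00080 + 0.00007j, Y(Ω₂)=0.00226 + 0.00068j
  term(m=+7) = 0.00000 - 0.00000j   from Y*(Ω₁)=0.00003 + 0.00006j, Y(Ω₂)=-0.00004 - 0.00022j
Accumulated sum 0.13209 + 0.00000j; after 4π/(2l+1) scaling, 0.11066 + 0.00000j ⇒ P_7 = 0.110659

0.110659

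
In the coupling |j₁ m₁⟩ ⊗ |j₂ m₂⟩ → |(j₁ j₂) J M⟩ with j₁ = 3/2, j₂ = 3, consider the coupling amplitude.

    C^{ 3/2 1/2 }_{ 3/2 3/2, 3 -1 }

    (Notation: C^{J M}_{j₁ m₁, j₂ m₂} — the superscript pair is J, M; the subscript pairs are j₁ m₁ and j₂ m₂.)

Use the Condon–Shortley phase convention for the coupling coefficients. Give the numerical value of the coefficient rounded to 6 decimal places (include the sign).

√[4·3!0!3!/7! · 3!0!2!4!2!1!] = √(576/35)
  +(−1)^0/∏(0,3,0,2,0,1)! = 1/12  (running 1/12)
⟨..|..⟩ = √(576/35)·(1/12) = +0.338062

+√(4/35) = +0.338062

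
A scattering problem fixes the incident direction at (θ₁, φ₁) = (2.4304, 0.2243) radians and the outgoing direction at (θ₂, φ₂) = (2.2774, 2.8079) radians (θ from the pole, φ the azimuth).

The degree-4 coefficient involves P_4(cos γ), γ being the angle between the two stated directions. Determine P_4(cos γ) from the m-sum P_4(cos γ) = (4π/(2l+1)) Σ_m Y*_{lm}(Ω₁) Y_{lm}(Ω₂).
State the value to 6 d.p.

Expand P_4 via completeness: Σ_{m} conj(Y_{4,m}) at Ω₁ times Y_{4,m} at Ω₂ —
  m=-4: Y*=0.05011 + 0.06279j  Y=0.03463 + 0.14398j  product -0.00730 + 0.00939j
  m=-3: Y*=-0.20623 - 0.16436j  Y=0.19286 + 0.30107j  product 0.00971 - 0.09379j
  m=-2: Y*=0.38753 + 0.18653j  Y=0.29649 + 0.23364j  product 0.07132 + 0.14585j
  m=-1: Y*=-0.23208 - 0.05295j  Y=-0.01088 - 0.00377j  product 0.00232 + 0.00145j
  m=+0: Y*=-0.28446 + 0.00000j  Y=-0.36251 + 0.00000j  product 0.10312 + 0.00000j
  m=+1: Y*=0.23208 - 0.05295j  Y=0.01088 - 0.00377j  product 0.00232 - 0.00145j
  m=+2: Y*=0.38753 - 0.18653j  Y=0.29649 - 0.23364j  product 0.07132 - 0.14585j
  m=+3: Y*=0.20623 - 0.16436j  Y=-0.19286 + 0.30107j  product 0.00971 + 0.09379j
  m=+4: Y*=0.05011 - 0.06279j  Y=0.03463 - 0.14398j  product -0.00730 - 0.00939j
Accumulated sum 0.25522 - 0.00000j; after 4π/(2l+1) scaling, 0.35636 - 0.00000j ⇒ P_4 = 0.356358

0.356358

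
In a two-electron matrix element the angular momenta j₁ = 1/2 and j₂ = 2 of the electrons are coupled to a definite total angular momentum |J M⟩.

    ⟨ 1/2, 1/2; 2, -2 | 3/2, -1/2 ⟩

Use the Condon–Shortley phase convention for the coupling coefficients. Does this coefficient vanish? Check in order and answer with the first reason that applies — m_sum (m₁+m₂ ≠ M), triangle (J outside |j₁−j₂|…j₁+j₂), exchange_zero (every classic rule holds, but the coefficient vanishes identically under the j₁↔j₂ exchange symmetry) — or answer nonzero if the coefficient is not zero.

m_sum

m-sum: m₁+m₂ = 1/2+(-2) = -3/2, M = -1/2  ✗ ⇒ coefficient is 0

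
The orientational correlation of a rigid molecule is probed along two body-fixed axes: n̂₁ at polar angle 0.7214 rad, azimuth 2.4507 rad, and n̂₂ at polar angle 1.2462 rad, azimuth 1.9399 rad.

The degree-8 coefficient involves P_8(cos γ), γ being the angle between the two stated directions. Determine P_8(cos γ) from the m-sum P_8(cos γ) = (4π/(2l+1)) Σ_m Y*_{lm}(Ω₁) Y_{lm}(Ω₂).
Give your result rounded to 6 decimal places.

Addition theorem: P_8(cos γ) = (4π/17) Σ_m Y*_{lm}(Ω₁) Y_{lm}(Ω₂), m = −8…8:
  m=-8: Y*=(0.013573, 0.012799)  Y=(-0.329643, -0.062974)  product (-0.003668, -0.005074)
  m=-7: Y*=(-0.010482, -0.084193)  Y=(0.239131, -0.383234)  product (-0.034772, -0.016116)
  m=-6: Y*=(-0.125118, 0.196482)  Y=(0.086099, 0.114721)  product (-0.033313, 0.002563)
  m=-5: Y*=(0.398353, -0.128866)  Y=(0.281438, -0.079323)  product (0.101890, -0.067866)
  m=-4: Y*=(-0.418944, -0.166372)  Y=(-0.025007, 0.264174)  product (0.054428, -0.106514)
  m=-3: Y*=(0.067130, 0.122333)  Y=(0.161003, 0.080469)  product (0.000964, 0.025098)
  m=-2: Y*=(-0.058738, 0.307053)  Y=(-0.220230, 0.200366)  product (-0.048587, -0.079391)
  m=-1: Y*=(0.235384, -0.194625)  Y=(0.045774, 0.118330)  product (0.033804, 0.018944)
  m=+0: Y*=(0.226400, -0.000000)  Y=(-0.303636, 0.000000)  product (-0.068743, 0.000000)
  m=+1: Y*=(-0.235384, -0.194625)  Y=(-0.045774, 0.118330)  product (0.033804, -0.018944)
  m=+2: Y*=(-0.058738, -0.307053)  Y=(-0.220230, -0.200366)  product (-0.048587, 0.079391)
  m=+3: Y*=(-0.067130, 0.122333)  Y=(-0.161003, 0.080469)  product (0.000964, -0.025098)
  m=+4: Y*=(-0.418944, 0.166372)  Y=(-0.025007, -0.264174)  product (0.054428, 0.106514)
  m=+5: Y*=(-0.398353, -0.128866)  Y=(-0.281438, -0.079323)  product (0.101890, 0.067866)
  m=+6: Y*=(-0.125118, -0.196482)  Y=(0.086099, -0.114721)  product (-0.033313, -0.002563)
  m=+7: Y*=(0.010482, -0.084193)  Y=(-0.239131, -0.383234)  product (-0.034772, 0.016116)
  m=+8: Y*=(0.013573, -0.012799)  Y=(-0.329643, 0.062974)  product (-0.003668, 0.005074)
Σ over m = (0.072747, -0.000000); ×(4π/17) → (0.053774, -0.000000). Real part: 0.053774

0.053774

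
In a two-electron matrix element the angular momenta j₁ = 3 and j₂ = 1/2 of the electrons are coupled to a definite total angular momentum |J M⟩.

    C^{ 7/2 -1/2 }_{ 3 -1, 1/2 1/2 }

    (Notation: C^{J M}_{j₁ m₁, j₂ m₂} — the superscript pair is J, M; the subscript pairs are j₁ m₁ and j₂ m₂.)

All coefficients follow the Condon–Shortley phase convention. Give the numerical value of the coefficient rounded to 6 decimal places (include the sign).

+√(3/7) ≈ +0.654654

√[8·0!6!1!/8! · 2!4!1!0!3!4!] = √(6912/7)
  +(−1)^0/∏(0,0,4,1,2,0)! = 1/48  (running 1/48)
⟨..|..⟩ = √(6912/7)·(1/48) = +0.654654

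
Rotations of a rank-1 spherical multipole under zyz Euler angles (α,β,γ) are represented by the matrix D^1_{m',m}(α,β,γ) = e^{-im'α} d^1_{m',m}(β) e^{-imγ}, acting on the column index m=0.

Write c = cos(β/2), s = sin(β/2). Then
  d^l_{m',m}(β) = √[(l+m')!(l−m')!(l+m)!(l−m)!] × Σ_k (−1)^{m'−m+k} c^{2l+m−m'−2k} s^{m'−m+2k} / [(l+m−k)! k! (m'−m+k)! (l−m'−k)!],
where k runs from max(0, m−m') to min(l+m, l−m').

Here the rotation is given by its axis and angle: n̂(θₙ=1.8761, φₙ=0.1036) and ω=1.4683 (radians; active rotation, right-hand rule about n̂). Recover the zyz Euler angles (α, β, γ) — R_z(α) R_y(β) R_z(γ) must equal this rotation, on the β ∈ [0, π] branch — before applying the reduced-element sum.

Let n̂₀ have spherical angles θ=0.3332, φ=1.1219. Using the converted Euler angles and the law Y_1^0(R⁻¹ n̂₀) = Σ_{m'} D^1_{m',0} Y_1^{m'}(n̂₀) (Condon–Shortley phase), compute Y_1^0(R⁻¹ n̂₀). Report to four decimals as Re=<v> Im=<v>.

Re=-0.0660 Im=0.0000

Axis–angle → zyz. n̂ = (sinθₙcosφₙ, sinθₙsinφₙ, cosθₙ) = (+0.948642, +0.098632, -0.300583), ω = 1.4683.
R = I cosω + sinω [n̂]ₓ + (1−cosω) n̂n̂ᵀ gives
  R = [+0.910161, +0.382999, -0.157855; -0.215012, +0.111050, -0.970277; -0.354085, +0.917050, +0.183423]
β = atan2(√(R₁₃²+R₂₃²), R₃₃) = 1.386329; α = atan2(R₂₃, R₁₃) mod 2π = 4.551111; γ = atan2(R₃₂, −R₃₁) mod 2π = 1.202318
Need the full column D^1_{m',0} for m'=−1..1 at α=4.5511, β=1.3863, γ=1.2023.
cos(β/2)=0.769228, sin(β/2)=0.638975
d^1_{-1,0}: single k=1 term ⇒ +0.695110;  D = -0.111621-0.686090i
d^1_{0,0}: k∈[0..1] ⇒ +0.591711 -0.408289 = +0.183423;  D = +0.183423+0.000000i
d^1_{1,0}: single k=0 term ⇒ -0.695110;  D = +0.111621-0.686090i
Y_1^{m'}(θ=0.3332,φ=1.1219) and Σ D·Y over m':
  (-0.1116-0.6861i)·(+0.0490-0.1018i)  (+0.1834+0.0000i)·(+0.4617+0.0000i)  (+0.1116-0.6861i)·(-0.0490-0.1018i)
Y_1^0(R⁻¹ n̂) = -0.065951+0.000000i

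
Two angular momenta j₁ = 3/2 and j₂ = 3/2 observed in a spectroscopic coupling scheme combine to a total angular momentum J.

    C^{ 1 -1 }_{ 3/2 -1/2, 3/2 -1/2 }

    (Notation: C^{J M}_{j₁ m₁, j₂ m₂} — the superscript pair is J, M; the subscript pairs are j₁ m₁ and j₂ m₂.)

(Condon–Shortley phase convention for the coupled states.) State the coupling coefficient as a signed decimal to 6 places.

√[3·2!1!1!/5! · 1!2!1!2!0!2!] = √(2/5)
  +(−1)^1/∏(1,1,1,0,0,1)! = -1  (running -1)
⟨..|..⟩ = √(2/5)·(-1) = -0.632456

-0.632456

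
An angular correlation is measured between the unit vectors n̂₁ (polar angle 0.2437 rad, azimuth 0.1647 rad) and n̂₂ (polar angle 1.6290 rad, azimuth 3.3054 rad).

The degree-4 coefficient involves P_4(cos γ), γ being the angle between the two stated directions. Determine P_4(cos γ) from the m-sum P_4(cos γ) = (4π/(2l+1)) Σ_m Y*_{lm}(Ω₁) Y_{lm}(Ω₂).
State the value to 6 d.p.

Summing Y*_{l m}(θ₁,φ₁)·Y_{l m}(θ₂,φ₂) over m ∈ [−4, 4]; prefactor 4π/(2·4+1) = 1.396263:
  term(m=-4) = 0.00066 + 0.00000j   from Y*(Ω₁)=0.00119 + 0.00092j, Y(Ω₂)=0.34852 - 0.26783j
  term(m=-3) = 0.00124 + 0.00000j   from Y*(Ω₁)=0.01502 + 0.00809j, Y(Ω₂)=0.06387 - 0.03418j
  term(m=-2) = -0.03545 - 0.00006j   from Y*(Ω₁)=0.10307 + 0.03523j, Y(Ω₂)=-0.30818 + 0.10474j
  term(m=-1) = -0.03254 - 0.00003j   from Y*(Ω₁)=0.39259 + 0.06525j, Y(Ω₂)=-0.08067 + 0.01333j
  term(m=+0) = 0.18782 + 0.00000j   from Y*(Ω₁)=0.61247 + 0.00000j, Y(Ω₂)=0.30666 + 0.00000j
  term(m=+1) = -0.03254 + 0.00003j   from Y*(Ω₁)=-0.39259 + 0.06525j, Y(Ω₂)=0.08067 + 0.01333j
  term(m=+2) = -0.03545 + 0.00006j   from Y*(Ω₁)=0.10307 - 0.03523j, Y(Ω₂)=-0.30818 - 0.10474j
  term(m=+3) = 0.00124 - 0.00000j   from Y*(Ω₁)=-0.01502 + 0.00809j, Y(Ω₂)=-0.06387 - 0.03418j
  term(m=+4) = 0.00066 - 0.00000j   from Y*(Ω₁)=0.00119 - 0.00092j, Y(Ω₂)=0.34852 + 0.26783j
Σ over m = 0.05562 + 0.00000j; ×(4π/9) → 0.07766 + 0.00000j. Real part: 0.077659

0.077659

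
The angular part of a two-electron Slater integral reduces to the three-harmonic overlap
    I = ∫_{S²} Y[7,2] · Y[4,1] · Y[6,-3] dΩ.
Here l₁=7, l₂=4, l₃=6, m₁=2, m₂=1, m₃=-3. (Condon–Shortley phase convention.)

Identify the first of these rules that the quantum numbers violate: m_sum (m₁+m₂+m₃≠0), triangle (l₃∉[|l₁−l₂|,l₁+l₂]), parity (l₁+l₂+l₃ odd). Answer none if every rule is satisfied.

parity

Σmᵢ = 0  ✓
l₃∈[|l₁−l₂|,l₁+l₂]=[3,11], have l₃=6  ✓
Σlᵢ = 17 ⇒ odd  ✗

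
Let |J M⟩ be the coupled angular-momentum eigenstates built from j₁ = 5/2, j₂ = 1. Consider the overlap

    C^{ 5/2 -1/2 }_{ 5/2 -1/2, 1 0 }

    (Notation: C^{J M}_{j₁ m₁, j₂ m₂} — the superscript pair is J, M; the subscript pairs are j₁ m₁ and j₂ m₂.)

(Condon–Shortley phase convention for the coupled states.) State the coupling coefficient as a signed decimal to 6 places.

√[6·1!4!1!/7! · 2!3!1!1!2!3!] = √(144/35)
  +(−1)^0/∏(0,1,3,1,1,0)! = 1/6  (running 1/6)
  +(−1)^1/∏(1,0,2,0,2,1)! = -1/4  (running -1/12)
⟨..|..⟩ = √(144/35)·(-1/12) = -0.169031

-0.169031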